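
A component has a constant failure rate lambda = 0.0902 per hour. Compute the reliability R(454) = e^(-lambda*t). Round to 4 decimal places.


lambda = 0.0902
t = 454
lambda * t = 40.9508
R(t) = e^(-40.9508)
R(t) = 0.0

0.0


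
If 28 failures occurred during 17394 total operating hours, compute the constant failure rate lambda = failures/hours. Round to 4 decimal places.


failures = 28
total_hours = 17394
lambda = 28 / 17394
lambda = 0.0016

0.0016


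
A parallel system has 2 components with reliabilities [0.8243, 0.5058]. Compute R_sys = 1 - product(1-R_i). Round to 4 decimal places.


Components: [0.8243, 0.5058]
(1 - 0.8243) = 0.1757, running product = 0.1757
(1 - 0.5058) = 0.4942, running product = 0.0868
Product of (1-R_i) = 0.0868
R_sys = 1 - 0.0868 = 0.9132

0.9132


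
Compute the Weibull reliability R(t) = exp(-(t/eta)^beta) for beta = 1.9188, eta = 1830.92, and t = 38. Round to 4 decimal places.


beta = 1.9188, eta = 1830.92, t = 38
t/eta = 38 / 1830.92 = 0.0208
(t/eta)^beta = 0.0208^1.9188 = 0.0006
R(t) = exp(-0.0006)
R(t) = 0.9994

0.9994


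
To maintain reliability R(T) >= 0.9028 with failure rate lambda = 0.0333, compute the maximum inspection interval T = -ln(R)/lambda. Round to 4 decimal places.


R_target = 0.9028
lambda = 0.0333
-ln(0.9028) = 0.1023
T = 0.1023 / 0.0333
T = 3.0707

3.0707


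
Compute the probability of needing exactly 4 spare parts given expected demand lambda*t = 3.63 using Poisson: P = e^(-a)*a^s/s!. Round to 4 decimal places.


a = 3.63, s = 4
e^(-a) = e^(-3.63) = 0.0265
a^s = 3.63^4 = 173.6307
s! = 24
P = 0.0265 * 173.6307 / 24
P = 0.1918

0.1918


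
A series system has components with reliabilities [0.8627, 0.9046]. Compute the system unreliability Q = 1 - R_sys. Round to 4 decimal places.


Components: [0.8627, 0.9046]
After component 1: product = 0.8627
After component 2: product = 0.7804
R_sys = 0.7804
Q = 1 - 0.7804 = 0.2196

0.2196


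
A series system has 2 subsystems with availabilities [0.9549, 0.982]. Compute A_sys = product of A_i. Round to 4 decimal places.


Subsystems: [0.9549, 0.982]
After subsystem 1 (A=0.9549): product = 0.9549
After subsystem 2 (A=0.982): product = 0.9377
A_sys = 0.9377

0.9377


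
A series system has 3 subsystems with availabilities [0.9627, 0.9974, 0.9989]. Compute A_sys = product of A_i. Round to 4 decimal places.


Subsystems: [0.9627, 0.9974, 0.9989]
After subsystem 1 (A=0.9627): product = 0.9627
After subsystem 2 (A=0.9974): product = 0.9602
After subsystem 3 (A=0.9989): product = 0.9591
A_sys = 0.9591

0.9591


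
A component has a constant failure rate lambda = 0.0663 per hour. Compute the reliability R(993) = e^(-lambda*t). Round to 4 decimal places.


lambda = 0.0663
t = 993
lambda * t = 65.8359
R(t) = e^(-65.8359)
R(t) = 0.0

0.0


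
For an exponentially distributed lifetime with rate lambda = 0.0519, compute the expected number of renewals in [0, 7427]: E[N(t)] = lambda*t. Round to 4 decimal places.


lambda = 0.0519
t = 7427
E[N(t)] = lambda * t
E[N(t)] = 0.0519 * 7427
E[N(t)] = 385.4613

385.4613


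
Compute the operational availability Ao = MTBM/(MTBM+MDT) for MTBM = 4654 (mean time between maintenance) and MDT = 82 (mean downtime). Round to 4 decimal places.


MTBM = 4654
MDT = 82
MTBM + MDT = 4736
Ao = 4654 / 4736
Ao = 0.9827

0.9827


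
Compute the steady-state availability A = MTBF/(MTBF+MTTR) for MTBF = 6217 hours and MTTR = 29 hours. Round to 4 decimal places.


MTBF = 6217
MTTR = 29
MTBF + MTTR = 6246
A = 6217 / 6246
A = 0.9954

0.9954


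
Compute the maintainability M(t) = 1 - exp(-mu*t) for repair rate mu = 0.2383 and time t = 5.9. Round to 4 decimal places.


mu = 0.2383, t = 5.9
mu * t = 0.2383 * 5.9 = 1.406
exp(-1.406) = 0.2451
M(t) = 1 - 0.2451
M(t) = 0.7549

0.7549


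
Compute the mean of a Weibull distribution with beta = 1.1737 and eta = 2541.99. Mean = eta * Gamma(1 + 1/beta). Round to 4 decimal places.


beta = 1.1737, eta = 2541.99
1/beta = 0.852
1 + 1/beta = 1.852
Gamma(1.852) = 0.9462
Mean = 2541.99 * 0.9462
Mean = 2405.2873

2405.2873


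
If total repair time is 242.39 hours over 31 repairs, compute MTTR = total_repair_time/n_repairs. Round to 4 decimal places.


total_repair_time = 242.39
n_repairs = 31
MTTR = 242.39 / 31
MTTR = 7.819

7.819


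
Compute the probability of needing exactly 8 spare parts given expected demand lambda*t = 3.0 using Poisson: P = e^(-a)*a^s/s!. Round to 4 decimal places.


a = 3.0, s = 8
e^(-a) = e^(-3.0) = 0.0498
a^s = 3.0^8 = 6561.0
s! = 40320
P = 0.0498 * 6561.0 / 40320
P = 0.0081

0.0081


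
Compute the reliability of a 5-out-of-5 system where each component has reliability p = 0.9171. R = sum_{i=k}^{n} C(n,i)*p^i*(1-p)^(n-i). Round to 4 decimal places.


k = 5, n = 5, p = 0.9171
i=5: C(5,5)=1 * 0.9171^5 * 0.0829^0 = 0.6488
R = sum of terms = 0.6488

0.6488


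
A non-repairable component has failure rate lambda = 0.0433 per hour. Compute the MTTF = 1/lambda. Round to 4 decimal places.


lambda = 0.0433
MTTF = 1 / 0.0433
MTTF = 23.0947

23.0947


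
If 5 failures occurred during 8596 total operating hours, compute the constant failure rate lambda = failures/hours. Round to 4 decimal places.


failures = 5
total_hours = 8596
lambda = 5 / 8596
lambda = 0.0006

0.0006


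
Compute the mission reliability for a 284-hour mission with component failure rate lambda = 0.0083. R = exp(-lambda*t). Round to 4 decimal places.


lambda = 0.0083
mission_time = 284
lambda * t = 0.0083 * 284 = 2.3572
R = exp(-2.3572)
R = 0.0947

0.0947


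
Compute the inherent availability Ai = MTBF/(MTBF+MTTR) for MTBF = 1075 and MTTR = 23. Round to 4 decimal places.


MTBF = 1075
MTTR = 23
MTBF + MTTR = 1098
Ai = 1075 / 1098
Ai = 0.9791

0.9791


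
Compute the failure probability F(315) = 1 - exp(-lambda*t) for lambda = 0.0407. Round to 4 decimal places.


lambda = 0.0407, t = 315
lambda * t = 12.8205
exp(-12.8205) = 0.0
F(t) = 1 - 0.0
F(t) = 1.0

1.0


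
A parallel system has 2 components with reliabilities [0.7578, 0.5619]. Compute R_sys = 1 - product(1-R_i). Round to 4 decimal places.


Components: [0.7578, 0.5619]
(1 - 0.7578) = 0.2422, running product = 0.2422
(1 - 0.5619) = 0.4381, running product = 0.1061
Product of (1-R_i) = 0.1061
R_sys = 1 - 0.1061 = 0.8939

0.8939


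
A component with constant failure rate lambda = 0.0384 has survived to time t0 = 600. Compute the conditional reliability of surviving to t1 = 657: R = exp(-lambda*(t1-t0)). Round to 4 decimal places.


lambda = 0.0384
t0 = 600, t1 = 657
t1 - t0 = 57
lambda * (t1-t0) = 0.0384 * 57 = 2.1888
R = exp(-2.1888)
R = 0.1121

0.1121


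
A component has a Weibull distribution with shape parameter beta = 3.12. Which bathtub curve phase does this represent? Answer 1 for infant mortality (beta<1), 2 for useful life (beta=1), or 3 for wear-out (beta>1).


beta = 3.12
Compare beta to 1:
beta < 1 => infant mortality (phase 1)
beta = 1 => useful life (phase 2)
beta > 1 => wear-out (phase 3)
Since beta = 3.12, this is wear-out (increasing failure rate)
Phase = 3

3


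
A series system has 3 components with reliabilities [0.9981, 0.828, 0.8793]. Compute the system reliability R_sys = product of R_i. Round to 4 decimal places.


Components: [0.9981, 0.828, 0.8793]
After component 1 (R=0.9981): product = 0.9981
After component 2 (R=0.828): product = 0.8264
After component 3 (R=0.8793): product = 0.7267
R_sys = 0.7267

0.7267


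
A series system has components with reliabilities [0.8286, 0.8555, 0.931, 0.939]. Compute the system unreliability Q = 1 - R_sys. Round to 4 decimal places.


Components: [0.8286, 0.8555, 0.931, 0.939]
After component 1: product = 0.8286
After component 2: product = 0.7089
After component 3: product = 0.66
After component 4: product = 0.6197
R_sys = 0.6197
Q = 1 - 0.6197 = 0.3803

0.3803


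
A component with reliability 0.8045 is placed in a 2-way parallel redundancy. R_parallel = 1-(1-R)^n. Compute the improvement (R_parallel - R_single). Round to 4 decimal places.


R_single = 0.8045, n = 2
1 - R_single = 0.1955
(1 - R_single)^n = 0.1955^2 = 0.0382
R_parallel = 1 - 0.0382 = 0.9618
Improvement = 0.9618 - 0.8045
Improvement = 0.1573

0.1573


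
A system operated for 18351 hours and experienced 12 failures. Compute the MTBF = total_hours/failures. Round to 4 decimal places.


total_hours = 18351
failures = 12
MTBF = 18351 / 12
MTBF = 1529.25

1529.25


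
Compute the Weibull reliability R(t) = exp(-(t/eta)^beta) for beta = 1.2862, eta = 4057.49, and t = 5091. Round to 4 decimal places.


beta = 1.2862, eta = 4057.49, t = 5091
t/eta = 5091 / 4057.49 = 1.2547
(t/eta)^beta = 1.2547^1.2862 = 1.3389
R(t) = exp(-1.3389)
R(t) = 0.2621

0.2621


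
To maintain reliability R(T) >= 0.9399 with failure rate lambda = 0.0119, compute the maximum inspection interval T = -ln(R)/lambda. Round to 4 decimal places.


R_target = 0.9399
lambda = 0.0119
-ln(0.9399) = 0.062
T = 0.062 / 0.0119
T = 5.2086

5.2086


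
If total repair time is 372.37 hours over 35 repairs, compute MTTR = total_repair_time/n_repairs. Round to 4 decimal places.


total_repair_time = 372.37
n_repairs = 35
MTTR = 372.37 / 35
MTTR = 10.6391

10.6391


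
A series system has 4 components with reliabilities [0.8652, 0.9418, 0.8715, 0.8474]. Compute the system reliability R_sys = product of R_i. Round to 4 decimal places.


Components: [0.8652, 0.9418, 0.8715, 0.8474]
After component 1 (R=0.8652): product = 0.8652
After component 2 (R=0.9418): product = 0.8148
After component 3 (R=0.8715): product = 0.7101
After component 4 (R=0.8474): product = 0.6018
R_sys = 0.6018

0.6018


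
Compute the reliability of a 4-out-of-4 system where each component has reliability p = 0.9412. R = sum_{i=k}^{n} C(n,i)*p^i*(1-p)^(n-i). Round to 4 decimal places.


k = 4, n = 4, p = 0.9412
i=4: C(4,4)=1 * 0.9412^4 * 0.0588^0 = 0.7847
R = sum of terms = 0.7847

0.7847


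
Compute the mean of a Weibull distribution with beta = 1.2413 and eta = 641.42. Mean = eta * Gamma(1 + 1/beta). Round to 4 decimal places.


beta = 1.2413, eta = 641.42
1/beta = 0.8056
1 + 1/beta = 1.8056
Gamma(1.8056) = 0.9329
Mean = 641.42 * 0.9329
Mean = 598.3705

598.3705


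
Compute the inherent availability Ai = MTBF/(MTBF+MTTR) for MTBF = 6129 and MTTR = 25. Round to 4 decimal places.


MTBF = 6129
MTTR = 25
MTBF + MTTR = 6154
Ai = 6129 / 6154
Ai = 0.9959

0.9959


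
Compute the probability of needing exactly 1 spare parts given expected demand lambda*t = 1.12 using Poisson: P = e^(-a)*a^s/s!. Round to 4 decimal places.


a = 1.12, s = 1
e^(-a) = e^(-1.12) = 0.3263
a^s = 1.12^1 = 1.12
s! = 1
P = 0.3263 * 1.12 / 1
P = 0.3654

0.3654


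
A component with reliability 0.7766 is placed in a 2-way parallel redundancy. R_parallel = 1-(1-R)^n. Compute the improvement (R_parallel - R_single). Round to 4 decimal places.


R_single = 0.7766, n = 2
1 - R_single = 0.2234
(1 - R_single)^n = 0.2234^2 = 0.0499
R_parallel = 1 - 0.0499 = 0.9501
Improvement = 0.9501 - 0.7766
Improvement = 0.1735

0.1735


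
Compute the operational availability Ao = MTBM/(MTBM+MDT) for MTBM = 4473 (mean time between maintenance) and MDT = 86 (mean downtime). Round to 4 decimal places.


MTBM = 4473
MDT = 86
MTBM + MDT = 4559
Ao = 4473 / 4559
Ao = 0.9811

0.9811


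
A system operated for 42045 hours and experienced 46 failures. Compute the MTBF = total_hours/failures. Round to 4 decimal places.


total_hours = 42045
failures = 46
MTBF = 42045 / 46
MTBF = 914.0217

914.0217


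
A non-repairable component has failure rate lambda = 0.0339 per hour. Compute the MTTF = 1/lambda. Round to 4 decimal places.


lambda = 0.0339
MTTF = 1 / 0.0339
MTTF = 29.4985

29.4985


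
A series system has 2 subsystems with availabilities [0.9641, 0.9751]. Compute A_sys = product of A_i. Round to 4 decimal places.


Subsystems: [0.9641, 0.9751]
After subsystem 1 (A=0.9641): product = 0.9641
After subsystem 2 (A=0.9751): product = 0.9401
A_sys = 0.9401

0.9401


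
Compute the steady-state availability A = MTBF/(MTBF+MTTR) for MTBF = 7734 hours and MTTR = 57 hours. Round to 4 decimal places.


MTBF = 7734
MTTR = 57
MTBF + MTTR = 7791
A = 7734 / 7791
A = 0.9927

0.9927


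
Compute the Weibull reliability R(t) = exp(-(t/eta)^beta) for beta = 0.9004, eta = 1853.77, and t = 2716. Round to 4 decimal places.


beta = 0.9004, eta = 1853.77, t = 2716
t/eta = 2716 / 1853.77 = 1.4651
(t/eta)^beta = 1.4651^0.9004 = 1.4104
R(t) = exp(-1.4104)
R(t) = 0.244

0.244


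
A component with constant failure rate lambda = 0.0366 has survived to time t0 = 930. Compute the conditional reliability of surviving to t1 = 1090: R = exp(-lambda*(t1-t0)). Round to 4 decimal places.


lambda = 0.0366
t0 = 930, t1 = 1090
t1 - t0 = 160
lambda * (t1-t0) = 0.0366 * 160 = 5.856
R = exp(-5.856)
R = 0.0029

0.0029


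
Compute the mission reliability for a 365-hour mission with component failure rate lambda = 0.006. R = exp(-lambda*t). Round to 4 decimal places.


lambda = 0.006
mission_time = 365
lambda * t = 0.006 * 365 = 2.19
R = exp(-2.19)
R = 0.1119

0.1119


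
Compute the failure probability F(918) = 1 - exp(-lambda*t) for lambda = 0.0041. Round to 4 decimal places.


lambda = 0.0041, t = 918
lambda * t = 3.7638
exp(-3.7638) = 0.0232
F(t) = 1 - 0.0232
F(t) = 0.9768

0.9768


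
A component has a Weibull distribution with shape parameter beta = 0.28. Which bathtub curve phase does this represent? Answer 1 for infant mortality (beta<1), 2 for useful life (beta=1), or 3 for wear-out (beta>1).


beta = 0.28
Compare beta to 1:
beta < 1 => infant mortality (phase 1)
beta = 1 => useful life (phase 2)
beta > 1 => wear-out (phase 3)
Since beta = 0.28, this is infant mortality (decreasing failure rate)
Phase = 1

1


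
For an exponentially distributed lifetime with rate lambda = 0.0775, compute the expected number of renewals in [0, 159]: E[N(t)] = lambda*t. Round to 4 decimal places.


lambda = 0.0775
t = 159
E[N(t)] = lambda * t
E[N(t)] = 0.0775 * 159
E[N(t)] = 12.3225

12.3225


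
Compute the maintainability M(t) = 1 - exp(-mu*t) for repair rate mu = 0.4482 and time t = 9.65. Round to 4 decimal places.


mu = 0.4482, t = 9.65
mu * t = 0.4482 * 9.65 = 4.3251
exp(-4.3251) = 0.0132
M(t) = 1 - 0.0132
M(t) = 0.9868

0.9868


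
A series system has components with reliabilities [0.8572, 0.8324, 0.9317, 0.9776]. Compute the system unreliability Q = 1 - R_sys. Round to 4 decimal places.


Components: [0.8572, 0.8324, 0.9317, 0.9776]
After component 1: product = 0.8572
After component 2: product = 0.7135
After component 3: product = 0.6648
After component 4: product = 0.6499
R_sys = 0.6499
Q = 1 - 0.6499 = 0.3501

0.3501


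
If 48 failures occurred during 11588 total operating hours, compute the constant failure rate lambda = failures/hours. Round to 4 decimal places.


failures = 48
total_hours = 11588
lambda = 48 / 11588
lambda = 0.0041

0.0041


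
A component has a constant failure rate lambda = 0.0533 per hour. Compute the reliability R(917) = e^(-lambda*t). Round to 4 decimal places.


lambda = 0.0533
t = 917
lambda * t = 48.8761
R(t) = e^(-48.8761)
R(t) = 0.0

0.0


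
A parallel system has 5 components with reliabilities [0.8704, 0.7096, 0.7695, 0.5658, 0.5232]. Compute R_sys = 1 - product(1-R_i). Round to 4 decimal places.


Components: [0.8704, 0.7096, 0.7695, 0.5658, 0.5232]
(1 - 0.8704) = 0.1296, running product = 0.1296
(1 - 0.7096) = 0.2904, running product = 0.0376
(1 - 0.7695) = 0.2305, running product = 0.0087
(1 - 0.5658) = 0.4342, running product = 0.0038
(1 - 0.5232) = 0.4768, running product = 0.0018
Product of (1-R_i) = 0.0018
R_sys = 1 - 0.0018 = 0.9982

0.9982


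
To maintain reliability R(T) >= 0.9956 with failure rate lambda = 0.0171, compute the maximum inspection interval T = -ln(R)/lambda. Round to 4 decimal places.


R_target = 0.9956
lambda = 0.0171
-ln(0.9956) = 0.0044
T = 0.0044 / 0.0171
T = 0.2579

0.2579


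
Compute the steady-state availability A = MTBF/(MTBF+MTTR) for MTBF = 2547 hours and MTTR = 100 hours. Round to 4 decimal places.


MTBF = 2547
MTTR = 100
MTBF + MTTR = 2647
A = 2547 / 2647
A = 0.9622

0.9622


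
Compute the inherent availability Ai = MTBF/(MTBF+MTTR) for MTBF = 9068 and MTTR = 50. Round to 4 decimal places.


MTBF = 9068
MTTR = 50
MTBF + MTTR = 9118
Ai = 9068 / 9118
Ai = 0.9945

0.9945


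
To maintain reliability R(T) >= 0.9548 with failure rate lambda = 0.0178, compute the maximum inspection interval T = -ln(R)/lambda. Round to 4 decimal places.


R_target = 0.9548
lambda = 0.0178
-ln(0.9548) = 0.0463
T = 0.0463 / 0.0178
T = 2.5985

2.5985


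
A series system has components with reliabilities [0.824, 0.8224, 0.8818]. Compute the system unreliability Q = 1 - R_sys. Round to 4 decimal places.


Components: [0.824, 0.8224, 0.8818]
After component 1: product = 0.824
After component 2: product = 0.6777
After component 3: product = 0.5976
R_sys = 0.5976
Q = 1 - 0.5976 = 0.4024

0.4024


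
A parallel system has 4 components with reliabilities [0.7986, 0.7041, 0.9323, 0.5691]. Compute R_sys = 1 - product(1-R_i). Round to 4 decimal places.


Components: [0.7986, 0.7041, 0.9323, 0.5691]
(1 - 0.7986) = 0.2014, running product = 0.2014
(1 - 0.7041) = 0.2959, running product = 0.0596
(1 - 0.9323) = 0.0677, running product = 0.004
(1 - 0.5691) = 0.4309, running product = 0.0017
Product of (1-R_i) = 0.0017
R_sys = 1 - 0.0017 = 0.9983

0.9983


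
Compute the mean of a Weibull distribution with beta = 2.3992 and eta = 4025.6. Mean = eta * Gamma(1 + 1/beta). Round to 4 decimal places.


beta = 2.3992, eta = 4025.6
1/beta = 0.4168
1 + 1/beta = 1.4168
Gamma(1.4168) = 0.8865
Mean = 4025.6 * 0.8865
Mean = 3568.6004

3568.6004


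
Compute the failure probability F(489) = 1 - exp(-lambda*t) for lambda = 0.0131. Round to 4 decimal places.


lambda = 0.0131, t = 489
lambda * t = 6.4059
exp(-6.4059) = 0.0017
F(t) = 1 - 0.0017
F(t) = 0.9983

0.9983


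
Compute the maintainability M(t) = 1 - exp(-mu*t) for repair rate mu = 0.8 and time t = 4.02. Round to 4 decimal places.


mu = 0.8, t = 4.02
mu * t = 0.8 * 4.02 = 3.216
exp(-3.216) = 0.0401
M(t) = 1 - 0.0401
M(t) = 0.9599

0.9599


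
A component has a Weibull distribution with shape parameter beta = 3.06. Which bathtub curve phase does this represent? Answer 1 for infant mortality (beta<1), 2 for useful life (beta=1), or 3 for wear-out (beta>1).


beta = 3.06
Compare beta to 1:
beta < 1 => infant mortality (phase 1)
beta = 1 => useful life (phase 2)
beta > 1 => wear-out (phase 3)
Since beta = 3.06, this is wear-out (increasing failure rate)
Phase = 3

3


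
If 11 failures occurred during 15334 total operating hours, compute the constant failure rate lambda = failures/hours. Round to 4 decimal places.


failures = 11
total_hours = 15334
lambda = 11 / 15334
lambda = 0.0007

0.0007


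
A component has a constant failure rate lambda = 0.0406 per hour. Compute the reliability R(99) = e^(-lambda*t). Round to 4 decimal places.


lambda = 0.0406
t = 99
lambda * t = 4.0194
R(t) = e^(-4.0194)
R(t) = 0.018

0.018


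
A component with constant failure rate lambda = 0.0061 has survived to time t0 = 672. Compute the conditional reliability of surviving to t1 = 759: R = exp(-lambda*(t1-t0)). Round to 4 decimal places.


lambda = 0.0061
t0 = 672, t1 = 759
t1 - t0 = 87
lambda * (t1-t0) = 0.0061 * 87 = 0.5307
R = exp(-0.5307)
R = 0.5882

0.5882


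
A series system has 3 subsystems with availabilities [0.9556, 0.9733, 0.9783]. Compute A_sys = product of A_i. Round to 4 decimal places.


Subsystems: [0.9556, 0.9733, 0.9783]
After subsystem 1 (A=0.9556): product = 0.9556
After subsystem 2 (A=0.9733): product = 0.9301
After subsystem 3 (A=0.9783): product = 0.9099
A_sys = 0.9099

0.9099


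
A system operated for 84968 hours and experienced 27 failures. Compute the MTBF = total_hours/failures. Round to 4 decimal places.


total_hours = 84968
failures = 27
MTBF = 84968 / 27
MTBF = 3146.963

3146.963


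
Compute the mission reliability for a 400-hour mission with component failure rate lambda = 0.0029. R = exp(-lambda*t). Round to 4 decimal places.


lambda = 0.0029
mission_time = 400
lambda * t = 0.0029 * 400 = 1.16
R = exp(-1.16)
R = 0.3135

0.3135


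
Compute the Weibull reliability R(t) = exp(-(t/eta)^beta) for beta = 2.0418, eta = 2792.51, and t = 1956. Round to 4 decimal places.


beta = 2.0418, eta = 2792.51, t = 1956
t/eta = 1956 / 2792.51 = 0.7004
(t/eta)^beta = 0.7004^2.0418 = 0.4834
R(t) = exp(-0.4834)
R(t) = 0.6167

0.6167


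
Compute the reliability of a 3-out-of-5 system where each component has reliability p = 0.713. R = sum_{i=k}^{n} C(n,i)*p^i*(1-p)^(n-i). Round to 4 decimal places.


k = 3, n = 5, p = 0.713
i=3: C(5,3)=10 * 0.713^3 * 0.287^2 = 0.2986
i=4: C(5,4)=5 * 0.713^4 * 0.287^1 = 0.3709
i=5: C(5,5)=1 * 0.713^5 * 0.287^0 = 0.1843
R = sum of terms = 0.8537

0.8537


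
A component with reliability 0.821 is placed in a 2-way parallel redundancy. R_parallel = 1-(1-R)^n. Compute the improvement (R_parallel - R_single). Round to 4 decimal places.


R_single = 0.821, n = 2
1 - R_single = 0.179
(1 - R_single)^n = 0.179^2 = 0.032
R_parallel = 1 - 0.032 = 0.968
Improvement = 0.968 - 0.821
Improvement = 0.147

0.147


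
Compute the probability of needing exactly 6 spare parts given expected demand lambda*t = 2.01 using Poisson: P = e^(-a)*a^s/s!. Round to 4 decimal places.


a = 2.01, s = 6
e^(-a) = e^(-2.01) = 0.134
a^s = 2.01^6 = 65.9442
s! = 720
P = 0.134 * 65.9442 / 720
P = 0.0123

0.0123


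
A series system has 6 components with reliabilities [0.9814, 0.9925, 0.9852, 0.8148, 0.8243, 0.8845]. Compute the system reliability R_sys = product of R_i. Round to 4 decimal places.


Components: [0.9814, 0.9925, 0.9852, 0.8148, 0.8243, 0.8845]
After component 1 (R=0.9814): product = 0.9814
After component 2 (R=0.9925): product = 0.974
After component 3 (R=0.9852): product = 0.9596
After component 4 (R=0.8148): product = 0.7819
After component 5 (R=0.8243): product = 0.6445
After component 6 (R=0.8845): product = 0.5701
R_sys = 0.5701

0.5701


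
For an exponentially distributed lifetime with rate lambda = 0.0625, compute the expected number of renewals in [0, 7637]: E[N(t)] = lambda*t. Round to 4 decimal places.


lambda = 0.0625
t = 7637
E[N(t)] = lambda * t
E[N(t)] = 0.0625 * 7637
E[N(t)] = 477.3125

477.3125


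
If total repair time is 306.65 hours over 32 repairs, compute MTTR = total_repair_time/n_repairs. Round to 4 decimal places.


total_repair_time = 306.65
n_repairs = 32
MTTR = 306.65 / 32
MTTR = 9.5828

9.5828


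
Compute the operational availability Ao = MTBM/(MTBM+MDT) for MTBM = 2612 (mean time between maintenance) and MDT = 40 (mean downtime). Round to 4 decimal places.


MTBM = 2612
MDT = 40
MTBM + MDT = 2652
Ao = 2612 / 2652
Ao = 0.9849

0.9849


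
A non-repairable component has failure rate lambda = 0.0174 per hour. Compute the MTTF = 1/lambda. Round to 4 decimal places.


lambda = 0.0174
MTTF = 1 / 0.0174
MTTF = 57.4713

57.4713


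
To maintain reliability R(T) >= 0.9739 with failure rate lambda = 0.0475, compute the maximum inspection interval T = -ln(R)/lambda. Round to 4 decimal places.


R_target = 0.9739
lambda = 0.0475
-ln(0.9739) = 0.0264
T = 0.0264 / 0.0475
T = 0.5568

0.5568


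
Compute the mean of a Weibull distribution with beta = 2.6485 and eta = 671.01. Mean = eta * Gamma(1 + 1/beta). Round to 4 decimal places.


beta = 2.6485, eta = 671.01
1/beta = 0.3776
1 + 1/beta = 1.3776
Gamma(1.3776) = 0.8887
Mean = 671.01 * 0.8887
Mean = 596.338

596.338


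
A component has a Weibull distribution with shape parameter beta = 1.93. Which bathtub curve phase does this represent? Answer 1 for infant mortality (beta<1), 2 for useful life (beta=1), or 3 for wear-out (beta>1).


beta = 1.93
Compare beta to 1:
beta < 1 => infant mortality (phase 1)
beta = 1 => useful life (phase 2)
beta > 1 => wear-out (phase 3)
Since beta = 1.93, this is wear-out (increasing failure rate)
Phase = 3

3


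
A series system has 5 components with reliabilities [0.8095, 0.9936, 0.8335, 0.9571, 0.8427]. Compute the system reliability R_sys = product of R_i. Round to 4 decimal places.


Components: [0.8095, 0.9936, 0.8335, 0.9571, 0.8427]
After component 1 (R=0.8095): product = 0.8095
After component 2 (R=0.9936): product = 0.8043
After component 3 (R=0.8335): product = 0.6704
After component 4 (R=0.9571): product = 0.6416
After component 5 (R=0.8427): product = 0.5407
R_sys = 0.5407

0.5407


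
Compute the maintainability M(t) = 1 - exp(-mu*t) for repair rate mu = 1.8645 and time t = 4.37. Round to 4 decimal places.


mu = 1.8645, t = 4.37
mu * t = 1.8645 * 4.37 = 8.1479
exp(-8.1479) = 0.0003
M(t) = 1 - 0.0003
M(t) = 0.9997

0.9997


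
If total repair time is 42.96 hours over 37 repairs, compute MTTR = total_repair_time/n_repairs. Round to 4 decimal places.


total_repair_time = 42.96
n_repairs = 37
MTTR = 42.96 / 37
MTTR = 1.1611

1.1611


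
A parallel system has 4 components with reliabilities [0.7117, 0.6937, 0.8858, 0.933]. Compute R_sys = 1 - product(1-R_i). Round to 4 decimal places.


Components: [0.7117, 0.6937, 0.8858, 0.933]
(1 - 0.7117) = 0.2883, running product = 0.2883
(1 - 0.6937) = 0.3063, running product = 0.0883
(1 - 0.8858) = 0.1142, running product = 0.0101
(1 - 0.933) = 0.067, running product = 0.0007
Product of (1-R_i) = 0.0007
R_sys = 1 - 0.0007 = 0.9993

0.9993


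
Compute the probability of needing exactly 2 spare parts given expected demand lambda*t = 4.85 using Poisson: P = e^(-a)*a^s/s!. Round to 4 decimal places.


a = 4.85, s = 2
e^(-a) = e^(-4.85) = 0.0078
a^s = 4.85^2 = 23.5225
s! = 2
P = 0.0078 * 23.5225 / 2
P = 0.0921

0.0921


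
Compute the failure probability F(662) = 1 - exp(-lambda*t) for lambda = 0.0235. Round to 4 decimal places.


lambda = 0.0235, t = 662
lambda * t = 15.557
exp(-15.557) = 0.0
F(t) = 1 - 0.0
F(t) = 1.0

1.0


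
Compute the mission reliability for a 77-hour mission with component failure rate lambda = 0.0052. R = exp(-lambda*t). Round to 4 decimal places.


lambda = 0.0052
mission_time = 77
lambda * t = 0.0052 * 77 = 0.4004
R = exp(-0.4004)
R = 0.6701

0.6701


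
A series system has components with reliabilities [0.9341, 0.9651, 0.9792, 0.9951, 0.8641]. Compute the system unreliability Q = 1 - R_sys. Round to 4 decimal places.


Components: [0.9341, 0.9651, 0.9792, 0.9951, 0.8641]
After component 1: product = 0.9341
After component 2: product = 0.9015
After component 3: product = 0.8827
After component 4: product = 0.8784
After component 5: product = 0.759
R_sys = 0.759
Q = 1 - 0.759 = 0.241

0.241


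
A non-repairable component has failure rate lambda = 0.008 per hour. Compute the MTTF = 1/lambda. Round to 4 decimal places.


lambda = 0.008
MTTF = 1 / 0.008
MTTF = 125.0

125.0


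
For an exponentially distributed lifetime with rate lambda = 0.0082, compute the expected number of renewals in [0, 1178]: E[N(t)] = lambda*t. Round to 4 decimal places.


lambda = 0.0082
t = 1178
E[N(t)] = lambda * t
E[N(t)] = 0.0082 * 1178
E[N(t)] = 9.6596

9.6596


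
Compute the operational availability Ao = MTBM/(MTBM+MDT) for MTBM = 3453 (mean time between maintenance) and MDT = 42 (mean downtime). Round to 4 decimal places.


MTBM = 3453
MDT = 42
MTBM + MDT = 3495
Ao = 3453 / 3495
Ao = 0.988

0.988


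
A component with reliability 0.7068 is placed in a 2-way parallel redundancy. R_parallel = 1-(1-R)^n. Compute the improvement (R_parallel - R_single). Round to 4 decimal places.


R_single = 0.7068, n = 2
1 - R_single = 0.2932
(1 - R_single)^n = 0.2932^2 = 0.086
R_parallel = 1 - 0.086 = 0.914
Improvement = 0.914 - 0.7068
Improvement = 0.2072

0.2072


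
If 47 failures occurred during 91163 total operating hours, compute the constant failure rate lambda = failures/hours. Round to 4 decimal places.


failures = 47
total_hours = 91163
lambda = 47 / 91163
lambda = 0.0005

0.0005


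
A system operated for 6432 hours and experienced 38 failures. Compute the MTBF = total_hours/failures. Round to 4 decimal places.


total_hours = 6432
failures = 38
MTBF = 6432 / 38
MTBF = 169.2632

169.2632


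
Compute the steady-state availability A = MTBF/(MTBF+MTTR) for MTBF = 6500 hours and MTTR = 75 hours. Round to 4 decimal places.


MTBF = 6500
MTTR = 75
MTBF + MTTR = 6575
A = 6500 / 6575
A = 0.9886

0.9886


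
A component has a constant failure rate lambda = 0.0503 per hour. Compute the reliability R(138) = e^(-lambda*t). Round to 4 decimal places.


lambda = 0.0503
t = 138
lambda * t = 6.9414
R(t) = e^(-6.9414)
R(t) = 0.001

0.001


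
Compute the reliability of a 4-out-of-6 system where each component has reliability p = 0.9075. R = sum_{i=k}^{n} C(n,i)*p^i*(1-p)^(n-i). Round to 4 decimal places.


k = 4, n = 6, p = 0.9075
i=4: C(6,4)=15 * 0.9075^4 * 0.0925^2 = 0.087
i=5: C(6,5)=6 * 0.9075^5 * 0.0925^1 = 0.3416
i=6: C(6,6)=1 * 0.9075^6 * 0.0925^0 = 0.5586
R = sum of terms = 0.9872

0.9872


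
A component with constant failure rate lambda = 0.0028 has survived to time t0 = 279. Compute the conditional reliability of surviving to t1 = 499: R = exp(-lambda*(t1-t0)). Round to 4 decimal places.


lambda = 0.0028
t0 = 279, t1 = 499
t1 - t0 = 220
lambda * (t1-t0) = 0.0028 * 220 = 0.616
R = exp(-0.616)
R = 0.5401

0.5401


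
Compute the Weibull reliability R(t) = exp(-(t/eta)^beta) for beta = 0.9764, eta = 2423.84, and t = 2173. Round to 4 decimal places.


beta = 0.9764, eta = 2423.84, t = 2173
t/eta = 2173 / 2423.84 = 0.8965
(t/eta)^beta = 0.8965^0.9764 = 0.8988
R(t) = exp(-0.8988)
R(t) = 0.407

0.407


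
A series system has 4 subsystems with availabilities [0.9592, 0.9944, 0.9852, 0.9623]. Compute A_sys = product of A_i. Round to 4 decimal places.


Subsystems: [0.9592, 0.9944, 0.9852, 0.9623]
After subsystem 1 (A=0.9592): product = 0.9592
After subsystem 2 (A=0.9944): product = 0.9538
After subsystem 3 (A=0.9852): product = 0.9397
After subsystem 4 (A=0.9623): product = 0.9043
A_sys = 0.9043

0.9043


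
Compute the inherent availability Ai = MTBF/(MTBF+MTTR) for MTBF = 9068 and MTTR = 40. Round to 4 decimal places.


MTBF = 9068
MTTR = 40
MTBF + MTTR = 9108
Ai = 9068 / 9108
Ai = 0.9956

0.9956


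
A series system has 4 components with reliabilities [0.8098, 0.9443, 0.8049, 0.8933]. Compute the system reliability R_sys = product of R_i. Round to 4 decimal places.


Components: [0.8098, 0.9443, 0.8049, 0.8933]
After component 1 (R=0.8098): product = 0.8098
After component 2 (R=0.9443): product = 0.7647
After component 3 (R=0.8049): product = 0.6155
After component 4 (R=0.8933): product = 0.5498
R_sys = 0.5498

0.5498


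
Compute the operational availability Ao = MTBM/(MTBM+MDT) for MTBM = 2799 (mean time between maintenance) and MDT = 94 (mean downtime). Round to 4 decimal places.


MTBM = 2799
MDT = 94
MTBM + MDT = 2893
Ao = 2799 / 2893
Ao = 0.9675

0.9675


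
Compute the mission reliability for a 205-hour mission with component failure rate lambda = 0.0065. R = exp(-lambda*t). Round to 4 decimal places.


lambda = 0.0065
mission_time = 205
lambda * t = 0.0065 * 205 = 1.3325
R = exp(-1.3325)
R = 0.2638

0.2638


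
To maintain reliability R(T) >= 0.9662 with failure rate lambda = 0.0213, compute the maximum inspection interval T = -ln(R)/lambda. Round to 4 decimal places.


R_target = 0.9662
lambda = 0.0213
-ln(0.9662) = 0.0344
T = 0.0344 / 0.0213
T = 1.6143

1.6143


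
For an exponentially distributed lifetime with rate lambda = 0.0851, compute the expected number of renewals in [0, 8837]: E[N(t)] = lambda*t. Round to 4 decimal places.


lambda = 0.0851
t = 8837
E[N(t)] = lambda * t
E[N(t)] = 0.0851 * 8837
E[N(t)] = 752.0287

752.0287


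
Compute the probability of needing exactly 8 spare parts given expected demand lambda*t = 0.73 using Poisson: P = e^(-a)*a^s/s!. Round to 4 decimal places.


a = 0.73, s = 8
e^(-a) = e^(-0.73) = 0.4819
a^s = 0.73^8 = 0.0806
s! = 40320
P = 0.4819 * 0.0806 / 40320
P = 0.0

0.0


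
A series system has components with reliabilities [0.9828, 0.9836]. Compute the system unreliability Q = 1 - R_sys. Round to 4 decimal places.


Components: [0.9828, 0.9836]
After component 1: product = 0.9828
After component 2: product = 0.9667
R_sys = 0.9667
Q = 1 - 0.9667 = 0.0333

0.0333


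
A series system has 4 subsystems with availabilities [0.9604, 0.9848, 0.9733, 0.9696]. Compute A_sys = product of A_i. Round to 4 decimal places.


Subsystems: [0.9604, 0.9848, 0.9733, 0.9696]
After subsystem 1 (A=0.9604): product = 0.9604
After subsystem 2 (A=0.9848): product = 0.9458
After subsystem 3 (A=0.9733): product = 0.9205
After subsystem 4 (A=0.9696): product = 0.8926
A_sys = 0.8926

0.8926


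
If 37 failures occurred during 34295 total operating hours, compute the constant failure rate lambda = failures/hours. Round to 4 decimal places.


failures = 37
total_hours = 34295
lambda = 37 / 34295
lambda = 0.0011

0.0011


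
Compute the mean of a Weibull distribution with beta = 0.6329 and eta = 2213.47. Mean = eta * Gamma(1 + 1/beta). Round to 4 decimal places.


beta = 0.6329, eta = 2213.47
1/beta = 1.58
1 + 1/beta = 2.58
Gamma(2.58) = 1.4085
Mean = 2213.47 * 1.4085
Mean = 3117.6119

3117.6119


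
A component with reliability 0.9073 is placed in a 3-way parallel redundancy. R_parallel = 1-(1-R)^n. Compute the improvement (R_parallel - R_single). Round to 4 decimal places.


R_single = 0.9073, n = 3
1 - R_single = 0.0927
(1 - R_single)^n = 0.0927^3 = 0.0008
R_parallel = 1 - 0.0008 = 0.9992
Improvement = 0.9992 - 0.9073
Improvement = 0.0919

0.0919


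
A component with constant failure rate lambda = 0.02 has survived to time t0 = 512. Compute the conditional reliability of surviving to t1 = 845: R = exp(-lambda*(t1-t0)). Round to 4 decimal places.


lambda = 0.02
t0 = 512, t1 = 845
t1 - t0 = 333
lambda * (t1-t0) = 0.02 * 333 = 6.66
R = exp(-6.66)
R = 0.0013

0.0013


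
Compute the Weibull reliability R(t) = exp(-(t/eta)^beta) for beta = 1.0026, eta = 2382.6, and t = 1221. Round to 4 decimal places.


beta = 1.0026, eta = 2382.6, t = 1221
t/eta = 1221 / 2382.6 = 0.5125
(t/eta)^beta = 0.5125^1.0026 = 0.5116
R(t) = exp(-0.5116)
R(t) = 0.5996

0.5996


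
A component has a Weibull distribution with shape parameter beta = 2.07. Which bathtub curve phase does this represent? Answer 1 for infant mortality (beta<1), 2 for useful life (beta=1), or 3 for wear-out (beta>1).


beta = 2.07
Compare beta to 1:
beta < 1 => infant mortality (phase 1)
beta = 1 => useful life (phase 2)
beta > 1 => wear-out (phase 3)
Since beta = 2.07, this is wear-out (increasing failure rate)
Phase = 3

3


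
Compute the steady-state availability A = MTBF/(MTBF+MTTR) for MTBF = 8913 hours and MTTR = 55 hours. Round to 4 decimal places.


MTBF = 8913
MTTR = 55
MTBF + MTTR = 8968
A = 8913 / 8968
A = 0.9939

0.9939


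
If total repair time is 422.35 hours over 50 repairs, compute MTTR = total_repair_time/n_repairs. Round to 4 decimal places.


total_repair_time = 422.35
n_repairs = 50
MTTR = 422.35 / 50
MTTR = 8.447

8.447


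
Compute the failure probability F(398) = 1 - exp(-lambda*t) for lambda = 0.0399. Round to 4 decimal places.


lambda = 0.0399, t = 398
lambda * t = 15.8802
exp(-15.8802) = 0.0
F(t) = 1 - 0.0
F(t) = 1.0

1.0


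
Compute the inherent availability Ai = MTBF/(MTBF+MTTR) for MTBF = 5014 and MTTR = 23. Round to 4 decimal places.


MTBF = 5014
MTTR = 23
MTBF + MTTR = 5037
Ai = 5014 / 5037
Ai = 0.9954

0.9954


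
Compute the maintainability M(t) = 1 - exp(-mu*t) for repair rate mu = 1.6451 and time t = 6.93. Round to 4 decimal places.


mu = 1.6451, t = 6.93
mu * t = 1.6451 * 6.93 = 11.4005
exp(-11.4005) = 0.0
M(t) = 1 - 0.0
M(t) = 1.0

1.0


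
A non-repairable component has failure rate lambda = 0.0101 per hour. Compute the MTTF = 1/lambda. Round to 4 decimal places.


lambda = 0.0101
MTTF = 1 / 0.0101
MTTF = 99.0099

99.0099


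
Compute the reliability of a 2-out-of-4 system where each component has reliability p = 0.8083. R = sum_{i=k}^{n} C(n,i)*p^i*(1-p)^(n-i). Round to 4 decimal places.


k = 2, n = 4, p = 0.8083
i=2: C(4,2)=6 * 0.8083^2 * 0.1917^2 = 0.1441
i=3: C(4,3)=4 * 0.8083^3 * 0.1917^1 = 0.4049
i=4: C(4,4)=1 * 0.8083^4 * 0.1917^0 = 0.4269
R = sum of terms = 0.9759

0.9759


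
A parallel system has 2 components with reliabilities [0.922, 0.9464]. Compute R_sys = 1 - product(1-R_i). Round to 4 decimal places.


Components: [0.922, 0.9464]
(1 - 0.922) = 0.078, running product = 0.078
(1 - 0.9464) = 0.0536, running product = 0.0042
Product of (1-R_i) = 0.0042
R_sys = 1 - 0.0042 = 0.9958

0.9958


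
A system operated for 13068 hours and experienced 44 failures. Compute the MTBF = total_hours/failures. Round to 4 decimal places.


total_hours = 13068
failures = 44
MTBF = 13068 / 44
MTBF = 297.0

297.0


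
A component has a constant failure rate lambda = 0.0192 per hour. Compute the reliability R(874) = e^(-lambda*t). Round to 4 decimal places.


lambda = 0.0192
t = 874
lambda * t = 16.7808
R(t) = e^(-16.7808)
R(t) = 0.0

0.0


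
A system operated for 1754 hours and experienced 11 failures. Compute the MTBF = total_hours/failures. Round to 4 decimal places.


total_hours = 1754
failures = 11
MTBF = 1754 / 11
MTBF = 159.4545

159.4545


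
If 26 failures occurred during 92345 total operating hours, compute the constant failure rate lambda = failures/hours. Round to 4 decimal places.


failures = 26
total_hours = 92345
lambda = 26 / 92345
lambda = 0.0003

0.0003


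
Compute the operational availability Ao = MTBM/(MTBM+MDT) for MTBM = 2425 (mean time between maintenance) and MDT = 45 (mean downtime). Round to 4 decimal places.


MTBM = 2425
MDT = 45
MTBM + MDT = 2470
Ao = 2425 / 2470
Ao = 0.9818

0.9818


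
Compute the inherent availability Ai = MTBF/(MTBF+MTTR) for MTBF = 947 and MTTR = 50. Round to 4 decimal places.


MTBF = 947
MTTR = 50
MTBF + MTTR = 997
Ai = 947 / 997
Ai = 0.9498

0.9498


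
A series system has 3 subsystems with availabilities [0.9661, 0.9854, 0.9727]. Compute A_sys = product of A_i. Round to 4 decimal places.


Subsystems: [0.9661, 0.9854, 0.9727]
After subsystem 1 (A=0.9661): product = 0.9661
After subsystem 2 (A=0.9854): product = 0.952
After subsystem 3 (A=0.9727): product = 0.926
A_sys = 0.926

0.926


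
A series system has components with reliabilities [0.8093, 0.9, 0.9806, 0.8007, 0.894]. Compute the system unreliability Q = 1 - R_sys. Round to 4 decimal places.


Components: [0.8093, 0.9, 0.9806, 0.8007, 0.894]
After component 1: product = 0.8093
After component 2: product = 0.7284
After component 3: product = 0.7142
After component 4: product = 0.5719
After component 5: product = 0.5113
R_sys = 0.5113
Q = 1 - 0.5113 = 0.4887

0.4887


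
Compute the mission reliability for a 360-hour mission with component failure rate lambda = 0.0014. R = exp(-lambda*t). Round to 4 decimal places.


lambda = 0.0014
mission_time = 360
lambda * t = 0.0014 * 360 = 0.504
R = exp(-0.504)
R = 0.6041

0.6041


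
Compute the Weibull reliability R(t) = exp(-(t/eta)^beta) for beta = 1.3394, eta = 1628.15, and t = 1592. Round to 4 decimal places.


beta = 1.3394, eta = 1628.15, t = 1592
t/eta = 1592 / 1628.15 = 0.9778
(t/eta)^beta = 0.9778^1.3394 = 0.9704
R(t) = exp(-0.9704)
R(t) = 0.3789

0.3789


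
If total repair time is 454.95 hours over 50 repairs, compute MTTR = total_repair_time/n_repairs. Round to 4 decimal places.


total_repair_time = 454.95
n_repairs = 50
MTTR = 454.95 / 50
MTTR = 9.099

9.099


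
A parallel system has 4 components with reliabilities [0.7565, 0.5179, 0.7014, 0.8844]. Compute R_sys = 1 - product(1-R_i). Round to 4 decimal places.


Components: [0.7565, 0.5179, 0.7014, 0.8844]
(1 - 0.7565) = 0.2435, running product = 0.2435
(1 - 0.5179) = 0.4821, running product = 0.1174
(1 - 0.7014) = 0.2986, running product = 0.0351
(1 - 0.8844) = 0.1156, running product = 0.0041
Product of (1-R_i) = 0.0041
R_sys = 1 - 0.0041 = 0.9959

0.9959
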